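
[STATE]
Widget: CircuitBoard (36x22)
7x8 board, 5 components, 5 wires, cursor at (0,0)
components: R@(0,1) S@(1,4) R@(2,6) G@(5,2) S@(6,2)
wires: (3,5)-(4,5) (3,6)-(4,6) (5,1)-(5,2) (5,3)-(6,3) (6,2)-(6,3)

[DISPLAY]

   0 1 2 3 4 5 6                    
0  [.]  R                           
                                    
1                   S               
                                    
2                           R       
                                    
3                       ·   ·       
                        │   │       
4                       ·   ·       
                                    
5       · ─ G   ·                   
                │                   
6           S ─ ·                   
                                    
7                                   
Cursor: (0,0)                       
                                    
                                    
                                    
                                    
                                    


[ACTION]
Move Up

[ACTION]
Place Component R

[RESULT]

   0 1 2 3 4 5 6                    
0  [R]  R                           
                                    
1                   S               
                                    
2                           R       
                                    
3                       ·   ·       
                        │   │       
4                       ·   ·       
                                    
5       · ─ G   ·                   
                │                   
6           S ─ ·                   
                                    
7                                   
Cursor: (0,0)                       
                                    
                                    
                                    
                                    
                                    


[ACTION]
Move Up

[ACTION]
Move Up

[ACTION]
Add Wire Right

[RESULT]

   0 1 2 3 4 5 6                    
0  [R]─ R                           
                                    
1                   S               
                                    
2                           R       
                                    
3                       ·   ·       
                        │   │       
4                       ·   ·       
                                    
5       · ─ G   ·                   
                │                   
6           S ─ ·                   
                                    
7                                   
Cursor: (0,0)                       
                                    
                                    
                                    
                                    
                                    


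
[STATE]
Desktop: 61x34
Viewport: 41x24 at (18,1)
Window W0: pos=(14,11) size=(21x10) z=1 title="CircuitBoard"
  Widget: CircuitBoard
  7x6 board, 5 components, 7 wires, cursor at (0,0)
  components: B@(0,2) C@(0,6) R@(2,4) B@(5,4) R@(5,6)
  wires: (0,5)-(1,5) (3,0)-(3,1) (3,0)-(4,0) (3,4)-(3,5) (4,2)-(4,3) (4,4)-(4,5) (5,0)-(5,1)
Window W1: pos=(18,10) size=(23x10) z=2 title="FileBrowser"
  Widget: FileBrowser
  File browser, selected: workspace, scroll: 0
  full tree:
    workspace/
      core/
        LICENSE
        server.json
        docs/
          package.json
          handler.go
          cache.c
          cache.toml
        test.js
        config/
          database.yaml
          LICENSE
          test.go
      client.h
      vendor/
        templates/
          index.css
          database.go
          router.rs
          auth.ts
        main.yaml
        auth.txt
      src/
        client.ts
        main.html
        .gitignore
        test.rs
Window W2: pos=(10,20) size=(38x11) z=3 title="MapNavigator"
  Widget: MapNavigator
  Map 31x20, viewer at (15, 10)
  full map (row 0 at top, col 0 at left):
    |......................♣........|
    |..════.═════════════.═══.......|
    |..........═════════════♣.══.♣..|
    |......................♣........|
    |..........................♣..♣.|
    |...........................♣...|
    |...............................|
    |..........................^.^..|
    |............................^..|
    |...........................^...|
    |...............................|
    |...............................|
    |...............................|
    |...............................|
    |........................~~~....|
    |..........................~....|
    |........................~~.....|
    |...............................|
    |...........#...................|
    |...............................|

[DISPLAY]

                                         
                                         
                                         
                                         
                                         
                                         
                                         
                                         
                                         
┏━━━━━━━━━━━━━━━━━━━━━┓                  
┃ FileBrowser         ┃                  
┠─────────────────────┨                  
┃> [-] workspace/     ┃                  
┃    [+] core/        ┃                  
┃    client.h         ┃                  
┃    [+] vendor/      ┃                  
┃    [+] src/         ┃                  
┃                     ┃                  
┗━━━━━━━━━━━━━━━━━━━━━┛                  
━━━━━━━━━━━━━━━━━━━━━━━━━━━━━┓           
igator                       ┃           
─────────────────────────────┨           
......................^.^..  ┃           
........................^..  ┃           


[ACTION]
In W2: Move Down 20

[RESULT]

                                         
                                         
                                         
                                         
                                         
                                         
                                         
                                         
                                         
┏━━━━━━━━━━━━━━━━━━━━━┓                  
┃ FileBrowser         ┃                  
┠─────────────────────┨                  
┃> [-] workspace/     ┃                  
┃    [+] core/        ┃                  
┃    client.h         ┃                  
┃    [+] vendor/      ┃                  
┃    [+] src/         ┃                  
┃                     ┃                  
┗━━━━━━━━━━━━━━━━━━━━━┛                  
━━━━━━━━━━━━━━━━━━━━━━━━━━━━━┓           
igator                       ┃           
─────────────────────────────┨           
....................~~.....  ┃           
...........................  ┃           


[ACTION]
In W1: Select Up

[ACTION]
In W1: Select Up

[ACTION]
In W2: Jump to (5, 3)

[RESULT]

                                         
                                         
                                         
                                         
                                         
                                         
                                         
                                         
                                         
┏━━━━━━━━━━━━━━━━━━━━━┓                  
┃ FileBrowser         ┃                  
┠─────────────────────┨                  
┃> [-] workspace/     ┃                  
┃    [+] core/        ┃                  
┃    client.h         ┃                  
┃    [+] vendor/      ┃                  
┃    [+] src/         ┃                  
┃                     ┃                  
┗━━━━━━━━━━━━━━━━━━━━━┛                  
━━━━━━━━━━━━━━━━━━━━━━━━━━━━━┓           
igator                       ┃           
─────────────────────────────┨           
      ......................♣┃           
      ..════.═════════════.══┃           


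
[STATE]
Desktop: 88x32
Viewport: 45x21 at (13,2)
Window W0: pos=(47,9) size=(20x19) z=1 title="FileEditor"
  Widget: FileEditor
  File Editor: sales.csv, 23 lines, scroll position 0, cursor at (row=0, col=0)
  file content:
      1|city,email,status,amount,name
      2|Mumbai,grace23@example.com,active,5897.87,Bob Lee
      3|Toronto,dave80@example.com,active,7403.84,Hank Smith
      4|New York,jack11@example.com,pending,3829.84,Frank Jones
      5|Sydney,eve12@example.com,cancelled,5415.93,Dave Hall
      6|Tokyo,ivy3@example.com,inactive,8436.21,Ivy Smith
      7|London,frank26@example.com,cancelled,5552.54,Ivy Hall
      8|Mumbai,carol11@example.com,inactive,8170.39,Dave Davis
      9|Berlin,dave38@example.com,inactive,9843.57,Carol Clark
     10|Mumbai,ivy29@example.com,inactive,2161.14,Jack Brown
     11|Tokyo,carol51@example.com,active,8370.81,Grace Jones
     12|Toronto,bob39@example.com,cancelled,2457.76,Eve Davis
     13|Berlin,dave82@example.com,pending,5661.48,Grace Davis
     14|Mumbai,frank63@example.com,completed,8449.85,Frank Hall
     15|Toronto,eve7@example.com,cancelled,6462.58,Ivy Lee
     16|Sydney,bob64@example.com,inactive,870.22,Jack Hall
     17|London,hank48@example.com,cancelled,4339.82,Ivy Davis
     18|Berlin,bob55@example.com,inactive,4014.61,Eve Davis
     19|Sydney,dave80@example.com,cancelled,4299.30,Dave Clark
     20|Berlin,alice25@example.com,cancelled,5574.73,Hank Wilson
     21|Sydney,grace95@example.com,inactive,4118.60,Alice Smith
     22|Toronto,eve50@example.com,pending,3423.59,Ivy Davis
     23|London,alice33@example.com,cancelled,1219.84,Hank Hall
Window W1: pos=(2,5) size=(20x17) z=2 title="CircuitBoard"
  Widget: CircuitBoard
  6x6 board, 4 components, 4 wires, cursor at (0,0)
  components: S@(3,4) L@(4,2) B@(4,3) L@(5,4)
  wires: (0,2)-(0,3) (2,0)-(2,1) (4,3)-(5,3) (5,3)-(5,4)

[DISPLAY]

                                             
                                             
                                             
━━━━━━━━┓                                    
ard     ┃                                    
────────┨                                    
 4 5    ┃                                    
  · ─ · ┃                         ┏━━━━━━━━━━
        ┃                         ┃ FileEdito
        ┃                         ┠──────────
        ┃                         ┃█ity,email
        ┃                         ┃Mumbai,gra
        ┃                         ┃Toronto,da
        ┃                         ┃New York,j
        ┃                         ┃Sydney,eve
  L   B ┃                         ┃Tokyo,ivy3
      │ ┃                         ┃London,fra
      · ┃                         ┃Mumbai,car
,0)     ┃                         ┃Berlin,dav
━━━━━━━━┛                         ┃Mumbai,ivy
                                  ┃Tokyo,caro


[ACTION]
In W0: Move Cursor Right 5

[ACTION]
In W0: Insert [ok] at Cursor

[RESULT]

                                             
                                             
                                             
━━━━━━━━┓                                    
ard     ┃                                    
────────┨                                    
 4 5    ┃                                    
  · ─ · ┃                         ┏━━━━━━━━━━
        ┃                         ┃ FileEdito
        ┃                         ┠──────────
        ┃                         ┃city,ok█ma
        ┃                         ┃Mumbai,gra
        ┃                         ┃Toronto,da
        ┃                         ┃New York,j
        ┃                         ┃Sydney,eve
  L   B ┃                         ┃Tokyo,ivy3
      │ ┃                         ┃London,fra
      · ┃                         ┃Mumbai,car
,0)     ┃                         ┃Berlin,dav
━━━━━━━━┛                         ┃Mumbai,ivy
                                  ┃Tokyo,caro


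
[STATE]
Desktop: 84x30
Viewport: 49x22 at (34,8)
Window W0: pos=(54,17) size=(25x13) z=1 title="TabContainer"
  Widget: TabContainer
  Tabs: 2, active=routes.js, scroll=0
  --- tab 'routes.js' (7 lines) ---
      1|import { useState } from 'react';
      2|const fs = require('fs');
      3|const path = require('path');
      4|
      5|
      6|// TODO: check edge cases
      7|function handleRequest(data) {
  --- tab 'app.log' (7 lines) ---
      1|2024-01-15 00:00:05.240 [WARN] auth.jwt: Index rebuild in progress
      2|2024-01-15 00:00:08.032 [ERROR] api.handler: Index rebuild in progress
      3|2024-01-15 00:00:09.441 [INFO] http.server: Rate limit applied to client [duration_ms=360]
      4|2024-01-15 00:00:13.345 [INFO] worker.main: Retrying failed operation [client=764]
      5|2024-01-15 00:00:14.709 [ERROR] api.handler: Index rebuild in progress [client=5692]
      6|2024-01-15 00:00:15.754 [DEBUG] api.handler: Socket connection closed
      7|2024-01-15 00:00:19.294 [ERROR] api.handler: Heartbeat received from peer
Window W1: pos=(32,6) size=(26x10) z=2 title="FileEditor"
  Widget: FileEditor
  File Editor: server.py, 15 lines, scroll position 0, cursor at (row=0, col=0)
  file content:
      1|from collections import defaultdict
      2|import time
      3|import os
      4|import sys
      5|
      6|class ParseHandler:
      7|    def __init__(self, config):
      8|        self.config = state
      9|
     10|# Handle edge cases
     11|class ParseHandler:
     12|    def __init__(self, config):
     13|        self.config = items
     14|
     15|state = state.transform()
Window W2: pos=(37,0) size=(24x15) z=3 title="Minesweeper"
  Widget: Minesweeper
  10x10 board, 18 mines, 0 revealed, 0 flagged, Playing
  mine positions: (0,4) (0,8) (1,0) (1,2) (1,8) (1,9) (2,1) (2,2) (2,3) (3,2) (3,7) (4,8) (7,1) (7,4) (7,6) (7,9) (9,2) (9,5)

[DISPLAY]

───┃■■■■■■■■■■            ┃                      
rom┃■■■■■■■■■■            ┃                      
mpo┃■■■■■■■■■■            ┃                      
mpo┃■■■■■■■■■■            ┃                      
mpo┃■■■■■■■■■■            ┃                      
   ┃                      ┃                      
las┗━━━━━━━━━━━━━━━━━━━━━━┛                      
━━━━━━━━━━━━━━━━━━━━━━━┛                         
                                                 
                    ┏━━━━━━━━━━━━━━━━━━━━━━━┓    
                    ┃ TabContainer          ┃    
                    ┠───────────────────────┨    
                    ┃[routes.js]│ app.log   ┃    
                    ┃───────────────────────┃    
                    ┃import { useState } fro┃    
                    ┃const fs = require('fs'┃    
                    ┃const path = require('p┃    
                    ┃                       ┃    
                    ┃                       ┃    
                    ┃// TODO: check edge cas┃    
                    ┃function handleRequest(┃    
                    ┗━━━━━━━━━━━━━━━━━━━━━━━┛    


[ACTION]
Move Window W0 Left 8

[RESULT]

───┃■■■■■■■■■■            ┃                      
rom┃■■■■■■■■■■            ┃                      
mpo┃■■■■■■■■■■            ┃                      
mpo┃■■■■■■■■■■            ┃                      
mpo┃■■■■■■■■■■            ┃                      
   ┃                      ┃                      
las┗━━━━━━━━━━━━━━━━━━━━━━┛                      
━━━━━━━━━━━━━━━━━━━━━━━┛                         
                                                 
            ┏━━━━━━━━━━━━━━━━━━━━━━━┓            
            ┃ TabContainer          ┃            
            ┠───────────────────────┨            
            ┃[routes.js]│ app.log   ┃            
            ┃───────────────────────┃            
            ┃import { useState } fro┃            
            ┃const fs = require('fs'┃            
            ┃const path = require('p┃            
            ┃                       ┃            
            ┃                       ┃            
            ┃// TODO: check edge cas┃            
            ┃function handleRequest(┃            
            ┗━━━━━━━━━━━━━━━━━━━━━━━┛            


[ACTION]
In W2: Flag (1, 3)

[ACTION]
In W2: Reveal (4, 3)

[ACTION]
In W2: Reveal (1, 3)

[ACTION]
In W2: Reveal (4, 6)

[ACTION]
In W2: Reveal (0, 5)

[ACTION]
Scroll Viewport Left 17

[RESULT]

               ┠────┃■■■■■■■■■■            ┃     
               ┃█rom┃■■■■■■■■■■            ┃     
               ┃impo┃■■■■■■■■■■            ┃     
               ┃impo┃■■■■■■■■■■            ┃     
               ┃impo┃■■■■■■■■■■            ┃     
               ┃    ┃                      ┃     
               ┃clas┗━━━━━━━━━━━━━━━━━━━━━━┛     
               ┗━━━━━━━━━━━━━━━━━━━━━━━━┛        
                                                 
                             ┏━━━━━━━━━━━━━━━━━━━
                             ┃ TabContainer      
                             ┠───────────────────
                             ┃[routes.js]│ app.lo
                             ┃───────────────────
                             ┃import { useState }
                             ┃const fs = require(
                             ┃const path = requir
                             ┃                   
                             ┃                   
                             ┃// TODO: check edge
                             ┃function handleRequ
                             ┗━━━━━━━━━━━━━━━━━━━


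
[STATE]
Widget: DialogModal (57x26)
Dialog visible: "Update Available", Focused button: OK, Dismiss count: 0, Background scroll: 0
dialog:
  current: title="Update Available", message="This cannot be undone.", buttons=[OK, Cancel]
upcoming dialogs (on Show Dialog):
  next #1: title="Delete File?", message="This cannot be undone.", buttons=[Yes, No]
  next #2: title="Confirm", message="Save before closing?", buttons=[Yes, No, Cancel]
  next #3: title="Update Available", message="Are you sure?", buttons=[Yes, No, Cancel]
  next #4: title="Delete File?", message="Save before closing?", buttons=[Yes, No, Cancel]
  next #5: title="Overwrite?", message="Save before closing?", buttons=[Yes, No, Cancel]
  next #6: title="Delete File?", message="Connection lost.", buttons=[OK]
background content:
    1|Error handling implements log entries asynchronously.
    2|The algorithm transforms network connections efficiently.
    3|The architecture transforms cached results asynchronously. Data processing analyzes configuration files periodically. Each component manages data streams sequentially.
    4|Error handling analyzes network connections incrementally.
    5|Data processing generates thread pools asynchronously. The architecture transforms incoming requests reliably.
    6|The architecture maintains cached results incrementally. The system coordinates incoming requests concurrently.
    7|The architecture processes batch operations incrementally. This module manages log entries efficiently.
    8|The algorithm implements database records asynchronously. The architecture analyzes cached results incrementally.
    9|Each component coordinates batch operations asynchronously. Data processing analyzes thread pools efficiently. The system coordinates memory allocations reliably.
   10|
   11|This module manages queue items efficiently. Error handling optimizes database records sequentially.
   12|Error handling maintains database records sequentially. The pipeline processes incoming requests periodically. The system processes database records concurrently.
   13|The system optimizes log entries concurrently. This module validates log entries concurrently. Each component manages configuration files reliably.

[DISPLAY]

Error handling implements log entries asynchronously.    
The algorithm transforms network connections efficiently.
The architecture transforms cached results asynchronously
Error handling analyzes network connections incrementally
Data processing generates thread pools asynchronously. Th
The architecture maintains cached results incrementally. 
The architecture processes batch operations incrementally
The algorithm implements database records asynchronously.
Each component coordinates batch operations asynchronousl
                                                         
This module man┌────────────────────────┐ly. Error handli
Error handling │    Update Available    │ sequentially. T
The system opti│ This cannot be undone. │ntly. This modul
               │     [OK]  Cancel       │                
               └────────────────────────┘                
                                                         
                                                         
                                                         
                                                         
                                                         
                                                         
                                                         
                                                         
                                                         
                                                         
                                                         


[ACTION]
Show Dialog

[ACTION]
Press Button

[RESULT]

Error handling implements log entries asynchronously.    
The algorithm transforms network connections efficiently.
The architecture transforms cached results asynchronously
Error handling analyzes network connections incrementally
Data processing generates thread pools asynchronously. Th
The architecture maintains cached results incrementally. 
The architecture processes batch operations incrementally
The algorithm implements database records asynchronously.
Each component coordinates batch operations asynchronousl
                                                         
This module manages queue items efficiently. Error handli
Error handling maintains database records sequentially. T
The system optimizes log entries concurrently. This modul
                                                         
                                                         
                                                         
                                                         
                                                         
                                                         
                                                         
                                                         
                                                         
                                                         
                                                         
                                                         
                                                         


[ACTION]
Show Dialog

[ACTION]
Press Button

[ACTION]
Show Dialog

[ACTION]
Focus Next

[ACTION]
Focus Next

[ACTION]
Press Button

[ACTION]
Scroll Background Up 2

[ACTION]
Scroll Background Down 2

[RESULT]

The architecture transforms cached results asynchronously
Error handling analyzes network connections incrementally
Data processing generates thread pools asynchronously. Th
The architecture maintains cached results incrementally. 
The architecture processes batch operations incrementally
The algorithm implements database records asynchronously.
Each component coordinates batch operations asynchronousl
                                                         
This module manages queue items efficiently. Error handli
Error handling maintains database records sequentially. T
The system optimizes log entries concurrently. This modul
                                                         
                                                         
                                                         
                                                         
                                                         
                                                         
                                                         
                                                         
                                                         
                                                         
                                                         
                                                         
                                                         
                                                         
                                                         


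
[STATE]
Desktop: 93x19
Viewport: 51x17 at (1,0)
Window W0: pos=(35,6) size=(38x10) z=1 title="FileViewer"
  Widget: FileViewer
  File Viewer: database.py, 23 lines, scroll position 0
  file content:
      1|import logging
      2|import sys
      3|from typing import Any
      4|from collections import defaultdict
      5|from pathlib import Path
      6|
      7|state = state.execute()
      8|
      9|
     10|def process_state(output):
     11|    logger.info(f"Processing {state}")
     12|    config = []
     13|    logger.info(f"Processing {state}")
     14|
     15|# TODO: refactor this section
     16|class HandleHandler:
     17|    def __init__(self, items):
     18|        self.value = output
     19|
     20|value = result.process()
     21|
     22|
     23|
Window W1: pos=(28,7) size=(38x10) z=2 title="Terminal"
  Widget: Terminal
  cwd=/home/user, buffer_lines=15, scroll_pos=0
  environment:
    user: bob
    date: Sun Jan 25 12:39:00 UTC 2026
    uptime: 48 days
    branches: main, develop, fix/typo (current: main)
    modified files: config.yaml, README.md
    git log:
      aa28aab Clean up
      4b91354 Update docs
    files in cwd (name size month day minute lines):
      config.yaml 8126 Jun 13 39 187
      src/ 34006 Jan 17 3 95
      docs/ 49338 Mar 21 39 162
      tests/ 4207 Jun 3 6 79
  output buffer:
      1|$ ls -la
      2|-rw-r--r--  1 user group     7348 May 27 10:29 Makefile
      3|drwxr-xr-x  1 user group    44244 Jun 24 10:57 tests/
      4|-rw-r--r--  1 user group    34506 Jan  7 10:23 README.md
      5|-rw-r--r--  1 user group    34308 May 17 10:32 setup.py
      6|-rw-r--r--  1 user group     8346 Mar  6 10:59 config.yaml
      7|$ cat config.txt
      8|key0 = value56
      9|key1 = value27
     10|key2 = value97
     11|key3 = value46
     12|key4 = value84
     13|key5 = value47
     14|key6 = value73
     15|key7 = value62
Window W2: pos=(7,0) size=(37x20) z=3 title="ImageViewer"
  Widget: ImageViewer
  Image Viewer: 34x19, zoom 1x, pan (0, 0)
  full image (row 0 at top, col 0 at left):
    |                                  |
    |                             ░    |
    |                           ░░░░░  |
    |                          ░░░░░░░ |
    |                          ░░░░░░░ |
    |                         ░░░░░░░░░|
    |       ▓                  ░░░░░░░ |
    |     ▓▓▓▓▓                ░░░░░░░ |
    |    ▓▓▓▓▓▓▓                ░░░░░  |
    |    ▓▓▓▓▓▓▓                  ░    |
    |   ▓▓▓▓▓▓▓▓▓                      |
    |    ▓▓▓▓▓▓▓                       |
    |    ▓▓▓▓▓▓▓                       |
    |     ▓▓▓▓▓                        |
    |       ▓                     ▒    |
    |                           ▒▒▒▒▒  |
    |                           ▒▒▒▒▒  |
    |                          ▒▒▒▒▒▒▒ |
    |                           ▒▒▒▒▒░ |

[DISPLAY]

      ┏━━━━━━━━━━━━━━━━━━━━━━━━━━━━━━━━━━━┓        
      ┃ ImageViewer                       ┃        
      ┠───────────────────────────────────┨        
      ┃                                   ┃        
      ┃                             ░     ┃        
      ┃                           ░░░░░   ┃        
      ┃                          ░░░░░░░  ┃━━━━━━━━
      ┃                          ░░░░░░░  ┃━━━━━━━━
      ┃                         ░░░░░░░░░ ┃        
      ┃       ▓                  ░░░░░░░  ┃────────
      ┃     ▓▓▓▓▓                ░░░░░░░  ┃        
      ┃    ▓▓▓▓▓▓▓                ░░░░░   ┃ser grou
      ┃    ▓▓▓▓▓▓▓                  ░     ┃ser grou
      ┃   ▓▓▓▓▓▓▓▓▓                       ┃ser grou
      ┃    ▓▓▓▓▓▓▓                        ┃ser grou
      ┃    ▓▓▓▓▓▓▓                        ┃ser grou
      ┃     ▓▓▓▓▓                         ┃━━━━━━━━


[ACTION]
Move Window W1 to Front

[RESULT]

      ┏━━━━━━━━━━━━━━━━━━━━━━━━━━━━━━━━━━━┓        
      ┃ ImageViewer                       ┃        
      ┠───────────────────────────────────┨        
      ┃                                   ┃        
      ┃                             ░     ┃        
      ┃                           ░░░░░   ┃        
      ┃                          ░░░░░░░  ┃━━━━━━━━
      ┃                    ┏━━━━━━━━━━━━━━━━━━━━━━━
      ┃                    ┃ Terminal              
      ┃       ▓            ┠───────────────────────
      ┃     ▓▓▓▓▓          ┃$ ls -la               
      ┃    ▓▓▓▓▓▓▓         ┃-rw-r--r--  1 user grou
      ┃    ▓▓▓▓▓▓▓         ┃drwxr-xr-x  1 user grou
      ┃   ▓▓▓▓▓▓▓▓▓        ┃-rw-r--r--  1 user grou
      ┃    ▓▓▓▓▓▓▓         ┃-rw-r--r--  1 user grou
      ┃    ▓▓▓▓▓▓▓         ┃-rw-r--r--  1 user grou
      ┃     ▓▓▓▓▓          ┗━━━━━━━━━━━━━━━━━━━━━━━


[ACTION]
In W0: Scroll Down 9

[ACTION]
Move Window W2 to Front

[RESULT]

      ┏━━━━━━━━━━━━━━━━━━━━━━━━━━━━━━━━━━━┓        
      ┃ ImageViewer                       ┃        
      ┠───────────────────────────────────┨        
      ┃                                   ┃        
      ┃                             ░     ┃        
      ┃                           ░░░░░   ┃        
      ┃                          ░░░░░░░  ┃━━━━━━━━
      ┃                          ░░░░░░░  ┃━━━━━━━━
      ┃                         ░░░░░░░░░ ┃        
      ┃       ▓                  ░░░░░░░  ┃────────
      ┃     ▓▓▓▓▓                ░░░░░░░  ┃        
      ┃    ▓▓▓▓▓▓▓                ░░░░░   ┃ser grou
      ┃    ▓▓▓▓▓▓▓                  ░     ┃ser grou
      ┃   ▓▓▓▓▓▓▓▓▓                       ┃ser grou
      ┃    ▓▓▓▓▓▓▓                        ┃ser grou
      ┃    ▓▓▓▓▓▓▓                        ┃ser grou
      ┃     ▓▓▓▓▓                         ┃━━━━━━━━


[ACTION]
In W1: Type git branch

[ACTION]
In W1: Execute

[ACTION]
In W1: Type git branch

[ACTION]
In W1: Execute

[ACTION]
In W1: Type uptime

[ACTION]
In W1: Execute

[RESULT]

      ┏━━━━━━━━━━━━━━━━━━━━━━━━━━━━━━━━━━━┓        
      ┃ ImageViewer                       ┃        
      ┠───────────────────────────────────┨        
      ┃                                   ┃        
      ┃                             ░     ┃        
      ┃                           ░░░░░   ┃        
      ┃                          ░░░░░░░  ┃━━━━━━━━
      ┃                          ░░░░░░░  ┃━━━━━━━━
      ┃                         ░░░░░░░░░ ┃        
      ┃       ▓                  ░░░░░░░  ┃────────
      ┃     ▓▓▓▓▓                ░░░░░░░  ┃        
      ┃    ▓▓▓▓▓▓▓                ░░░░░   ┃        
      ┃    ▓▓▓▓▓▓▓                  ░     ┃        
      ┃   ▓▓▓▓▓▓▓▓▓                       ┃        
      ┃    ▓▓▓▓▓▓▓                        ┃ays     
      ┃    ▓▓▓▓▓▓▓                        ┃        
      ┃     ▓▓▓▓▓                         ┃━━━━━━━━


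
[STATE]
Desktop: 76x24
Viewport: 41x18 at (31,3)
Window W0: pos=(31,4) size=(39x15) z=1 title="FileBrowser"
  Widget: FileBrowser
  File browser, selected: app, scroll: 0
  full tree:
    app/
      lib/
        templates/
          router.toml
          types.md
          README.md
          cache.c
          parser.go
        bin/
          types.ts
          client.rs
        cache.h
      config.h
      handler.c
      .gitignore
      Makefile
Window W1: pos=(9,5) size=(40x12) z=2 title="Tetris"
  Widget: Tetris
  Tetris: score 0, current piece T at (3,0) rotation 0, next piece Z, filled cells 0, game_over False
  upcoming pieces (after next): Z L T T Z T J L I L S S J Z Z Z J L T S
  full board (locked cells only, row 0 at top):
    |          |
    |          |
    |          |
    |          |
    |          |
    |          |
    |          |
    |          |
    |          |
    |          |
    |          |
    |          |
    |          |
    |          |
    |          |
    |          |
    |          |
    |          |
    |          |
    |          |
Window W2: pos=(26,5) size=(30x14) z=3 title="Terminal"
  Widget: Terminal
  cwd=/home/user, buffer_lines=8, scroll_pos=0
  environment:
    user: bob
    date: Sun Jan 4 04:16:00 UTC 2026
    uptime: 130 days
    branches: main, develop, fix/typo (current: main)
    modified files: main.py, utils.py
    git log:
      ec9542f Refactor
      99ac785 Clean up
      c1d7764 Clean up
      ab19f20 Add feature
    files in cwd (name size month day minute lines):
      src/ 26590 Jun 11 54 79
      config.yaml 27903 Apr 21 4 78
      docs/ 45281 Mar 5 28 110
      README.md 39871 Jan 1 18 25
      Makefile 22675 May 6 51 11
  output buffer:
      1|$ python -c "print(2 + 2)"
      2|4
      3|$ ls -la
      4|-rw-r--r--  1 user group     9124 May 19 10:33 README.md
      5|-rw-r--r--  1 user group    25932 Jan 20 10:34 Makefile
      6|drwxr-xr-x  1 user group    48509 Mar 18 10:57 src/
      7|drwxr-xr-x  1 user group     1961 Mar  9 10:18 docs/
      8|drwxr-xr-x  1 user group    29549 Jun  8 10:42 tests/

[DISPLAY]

                                         
┏━━━━━━━━━━━━━━━━━━━━━━━━━━━━━━━━━━━━━┓  
━━━━━━━━━━━━━━━━━━━━━━━━┓             ┃  
minal                   ┃─────────────┨  
────────────────────────┨             ┃  
thon -c "print(2 + 2)"  ┃             ┃  
                        ┃             ┃  
 -la                    ┃             ┃  
r--r--  1 user group    ┃             ┃  
r--r--  1 user group    ┃             ┃  
r-xr-x  1 user group    ┃             ┃  
r-xr-x  1 user group    ┃             ┃  
r-xr-x  1 user group    ┃             ┃  
                        ┃             ┃  
                        ┃             ┃  
━━━━━━━━━━━━━━━━━━━━━━━━┛━━━━━━━━━━━━━┛  
                                         
                                         


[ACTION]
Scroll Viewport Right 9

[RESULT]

                                         
━━━━━━━━━━━━━━━━━━━━━━━━━━━━━━━━━━┓      
━━━━━━━━━━━━━━━━━━━━┓             ┃      
l                   ┃─────────────┨      
────────────────────┨             ┃      
 -c "print(2 + 2)"  ┃             ┃      
                    ┃             ┃      
                    ┃             ┃      
--  1 user group    ┃             ┃      
--  1 user group    ┃             ┃      
-x  1 user group    ┃             ┃      
-x  1 user group    ┃             ┃      
-x  1 user group    ┃             ┃      
                    ┃             ┃      
                    ┃             ┃      
━━━━━━━━━━━━━━━━━━━━┛━━━━━━━━━━━━━┛      
                                         
                                         


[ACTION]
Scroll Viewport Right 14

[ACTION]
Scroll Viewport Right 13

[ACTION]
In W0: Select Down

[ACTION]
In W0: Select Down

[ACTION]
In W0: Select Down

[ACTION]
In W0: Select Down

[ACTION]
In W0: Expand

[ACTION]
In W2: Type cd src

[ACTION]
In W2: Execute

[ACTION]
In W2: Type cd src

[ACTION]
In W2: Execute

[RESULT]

                                         
━━━━━━━━━━━━━━━━━━━━━━━━━━━━━━━━━━┓      
━━━━━━━━━━━━━━━━━━━━┓             ┃      
l                   ┃─────────────┨      
────────────────────┨             ┃      
--  1 user group    ┃             ┃      
--  1 user group    ┃             ┃      
-x  1 user group    ┃             ┃      
-x  1 user group    ┃             ┃      
-x  1 user group    ┃             ┃      
                    ┃             ┃      
                    ┃             ┃      
                    ┃             ┃      
                    ┃             ┃      
                    ┃             ┃      
━━━━━━━━━━━━━━━━━━━━┛━━━━━━━━━━━━━┛      
                                         
                                         
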